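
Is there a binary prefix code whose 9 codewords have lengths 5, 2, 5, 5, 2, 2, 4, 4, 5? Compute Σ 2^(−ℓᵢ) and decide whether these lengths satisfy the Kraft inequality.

1; yes

With common denominator 2^5 = 32: Σ 2^(−ℓᵢ) = 1/32 + 8/32 + 1/32 + 1/32 + 8/32 + 8/32 + 2/32 + 2/32 + 1/32 = 32/32 = 1.
Kraft's inequality requires Σ ≤ 1; here Σ = 1 ≤ 1, so such a prefix code exists.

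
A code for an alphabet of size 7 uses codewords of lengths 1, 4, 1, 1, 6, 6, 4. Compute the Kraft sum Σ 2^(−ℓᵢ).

1.65625

With common denominator 2^6 = 64: Σ 2^(−ℓᵢ) = 32/64 + 4/64 + 32/64 + 32/64 + 1/64 + 1/64 + 4/64 = 106/64 = 1.65625.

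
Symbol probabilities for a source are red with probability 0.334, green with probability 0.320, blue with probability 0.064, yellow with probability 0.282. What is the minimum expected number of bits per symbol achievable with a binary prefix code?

Repeatedly combine the two least-probable nodes; the expected code length is the sum of the merged weights.
merge 8/125 + 141/500 → 173/500
merge 8/25 + 167/500 → 327/500
merge 173/500 + 327/500 → 1
L = 173/500 + 327/500 + 1 = 2 bits/symbol.

2 bits/symbol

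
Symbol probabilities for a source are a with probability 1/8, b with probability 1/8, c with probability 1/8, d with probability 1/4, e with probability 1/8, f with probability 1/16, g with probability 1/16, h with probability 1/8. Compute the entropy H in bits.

2.875 bits

Each probability is a power of 1/2, so log₂(1/p) is an integer.
H = Σ p·log₂(1/p) = 1/8·3 + 1/8·3 + 1/8·3 + 1/4·2 + 1/8·3 + 1/16·4 + 1/16·4 + 1/8·3 = 2.875 bits.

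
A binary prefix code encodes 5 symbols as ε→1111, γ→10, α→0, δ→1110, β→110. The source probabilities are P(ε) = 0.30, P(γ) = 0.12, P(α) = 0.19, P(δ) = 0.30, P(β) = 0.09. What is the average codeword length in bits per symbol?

3.1 bits/symbol

L̄ = Σ pᵢ·ℓᵢ = 0.30·4 + 0.12·2 + 0.19·1 + 0.30·4 + 0.09·3 = 3.1 bits/symbol.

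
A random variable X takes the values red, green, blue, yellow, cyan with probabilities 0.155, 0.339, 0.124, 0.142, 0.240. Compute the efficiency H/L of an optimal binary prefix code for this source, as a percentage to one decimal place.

Entropy H = −Σ p log₂ p ≈ 2.2134 bits.
Huffman merges: 31/250+71/500→133/500; 31/200+6/25→79/200; 133/500+339/1000→121/200; 79/200+121/200→1. L = 1133/500 ≈ 2.2660.
Efficiency = H/L = 2.2134/2.2660 = 97.7%.

97.7%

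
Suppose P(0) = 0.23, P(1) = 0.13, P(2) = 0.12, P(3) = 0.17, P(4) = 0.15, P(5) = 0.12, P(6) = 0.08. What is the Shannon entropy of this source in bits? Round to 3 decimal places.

H = −Σ pᵢ log₂ pᵢ.
−0.23·log₂(0.23) = 0.4877
−0.13·log₂(0.13) = 0.3826
−0.12·log₂(0.12) = 0.3671
−0.17·log₂(0.17) = 0.4346
−0.15·log₂(0.15) = 0.4105
−0.12·log₂(0.12) = 0.3671
−0.08·log₂(0.08) = 0.2915
Sum ≈ 2.7411 → 2.741 bits.

2.741 bits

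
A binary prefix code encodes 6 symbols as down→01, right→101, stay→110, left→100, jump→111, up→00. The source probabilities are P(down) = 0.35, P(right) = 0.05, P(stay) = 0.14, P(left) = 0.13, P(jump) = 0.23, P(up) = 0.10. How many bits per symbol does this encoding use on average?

2.55 bits/symbol

L̄ = Σ pᵢ·ℓᵢ = 0.35·2 + 0.05·3 + 0.14·3 + 0.13·3 + 0.23·3 + 0.10·2 = 2.55 bits/symbol.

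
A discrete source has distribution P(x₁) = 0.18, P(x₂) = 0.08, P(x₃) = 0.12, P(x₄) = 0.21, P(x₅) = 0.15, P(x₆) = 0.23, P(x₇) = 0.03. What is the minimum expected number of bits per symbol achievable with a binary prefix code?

2.67 bits/symbol

Repeatedly combine the two least-probable nodes; the expected code length is the sum of the merged weights.
merge 3/100 + 2/25 → 11/100
merge 11/100 + 3/25 → 23/100
merge 3/20 + 9/50 → 33/100
merge 21/100 + 23/100 → 11/25
merge 23/100 + 33/100 → 14/25
merge 11/25 + 14/25 → 1
L = 11/100 + 23/100 + 33/100 + 11/25 + 14/25 + 1 = 267/100 = 2.67 bits/symbol.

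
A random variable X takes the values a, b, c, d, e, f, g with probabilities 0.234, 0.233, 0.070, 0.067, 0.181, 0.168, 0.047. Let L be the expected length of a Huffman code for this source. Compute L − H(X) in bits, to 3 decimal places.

0.051 bits

Entropy H = −Σ p log₂ p ≈ 2.5958 bits.
Huffman merges: 47/1000+67/1000→57/500; 7/100+57/500→23/125; 21/125+181/1000→349/1000; 23/125+233/1000→417/1000; 117/500+349/1000→583/1000; 417/1000+583/1000→1. L = 2647/1000 ≈ 2.6470.
L − H = 2.6470 − 2.5958 = 0.051 bits.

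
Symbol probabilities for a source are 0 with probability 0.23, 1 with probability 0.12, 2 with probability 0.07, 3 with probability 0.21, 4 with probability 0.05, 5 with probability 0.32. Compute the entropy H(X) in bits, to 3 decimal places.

H = −Σ pᵢ log₂ pᵢ.
−0.23·log₂(0.23) = 0.4877
−0.12·log₂(0.12) = 0.3671
−0.07·log₂(0.07) = 0.2686
−0.21·log₂(0.21) = 0.4728
−0.05·log₂(0.05) = 0.2161
−0.32·log₂(0.32) = 0.5260
Sum ≈ 2.3382 → 2.338 bits.

2.338 bits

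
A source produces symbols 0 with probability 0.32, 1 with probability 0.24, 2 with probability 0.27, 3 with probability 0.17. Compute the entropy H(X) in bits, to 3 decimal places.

H = −Σ pᵢ log₂ pᵢ.
−0.32·log₂(0.32) = 0.5260
−0.24·log₂(0.24) = 0.4941
−0.27·log₂(0.27) = 0.5100
−0.17·log₂(0.17) = 0.4346
Sum ≈ 1.9648 → 1.965 bits.

1.965 bits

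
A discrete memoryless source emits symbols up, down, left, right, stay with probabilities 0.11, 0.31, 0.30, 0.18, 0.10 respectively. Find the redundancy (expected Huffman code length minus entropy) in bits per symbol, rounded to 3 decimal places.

0.037 bits

Entropy H = −Σ p log₂ p ≈ 2.1727 bits.
Huffman merges: 1/10+11/100→21/100; 9/50+21/100→39/100; 3/10+31/100→61/100; 39/100+61/100→1. L = 221/100 ≈ 2.2100.
L − H = 2.2100 − 2.1727 = 0.037 bits.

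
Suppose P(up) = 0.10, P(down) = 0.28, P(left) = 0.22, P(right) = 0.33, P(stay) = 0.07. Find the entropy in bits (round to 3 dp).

H = −Σ pᵢ log₂ pᵢ.
−0.10·log₂(0.10) = 0.3322
−0.28·log₂(0.28) = 0.5142
−0.22·log₂(0.22) = 0.4806
−0.33·log₂(0.33) = 0.5278
−0.07·log₂(0.07) = 0.2686
Sum ≈ 2.1234 → 2.123 bits.

2.123 bits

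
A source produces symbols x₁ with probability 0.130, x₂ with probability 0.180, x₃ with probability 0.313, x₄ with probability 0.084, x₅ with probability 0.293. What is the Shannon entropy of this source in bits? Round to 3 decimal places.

H = −Σ pᵢ log₂ pᵢ.
−0.130·log₂(0.130) = 0.3826
−0.180·log₂(0.180) = 0.4453
−0.313·log₂(0.313) = 0.5245
−0.084·log₂(0.084) = 0.3002
−0.293·log₂(0.293) = 0.5189
Sum ≈ 2.1715 → 2.172 bits.

2.172 bits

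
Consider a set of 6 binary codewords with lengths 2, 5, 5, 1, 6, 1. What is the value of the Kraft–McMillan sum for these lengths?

1.328125

With common denominator 2^6 = 64: Σ 2^(−ℓᵢ) = 16/64 + 2/64 + 2/64 + 32/64 + 1/64 + 32/64 = 85/64 = 1.328125.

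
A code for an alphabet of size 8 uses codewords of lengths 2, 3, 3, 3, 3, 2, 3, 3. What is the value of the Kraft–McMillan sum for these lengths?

1.25

With common denominator 2^3 = 8: Σ 2^(−ℓᵢ) = 2/8 + 1/8 + 1/8 + 1/8 + 1/8 + 2/8 + 1/8 + 1/8 = 10/8 = 1.25.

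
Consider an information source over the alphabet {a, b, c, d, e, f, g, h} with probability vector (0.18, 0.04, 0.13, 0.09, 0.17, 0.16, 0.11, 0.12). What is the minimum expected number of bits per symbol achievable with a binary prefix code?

Repeatedly combine the two least-probable nodes; the expected code length is the sum of the merged weights.
merge 1/25 + 9/100 → 13/100
merge 11/100 + 3/25 → 23/100
merge 13/100 + 13/100 → 13/50
merge 4/25 + 17/100 → 33/100
merge 9/50 + 23/100 → 41/100
merge 13/50 + 33/100 → 59/100
merge 41/100 + 59/100 → 1
L = 13/100 + 23/100 + 13/50 + 33/100 + 41/100 + 59/100 + 1 = 59/20 = 2.95 bits/symbol.

2.95 bits/symbol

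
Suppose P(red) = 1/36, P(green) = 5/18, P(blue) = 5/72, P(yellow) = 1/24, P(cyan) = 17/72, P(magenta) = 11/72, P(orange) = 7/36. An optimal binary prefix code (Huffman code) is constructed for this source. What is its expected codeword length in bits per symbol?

2.5 bits/symbol

Repeatedly combine the two least-probable nodes; the expected code length is the sum of the merged weights.
merge 1/36 + 1/24 → 5/72
merge 5/72 + 5/72 → 5/36
merge 5/36 + 11/72 → 7/24
merge 7/36 + 17/72 → 31/72
merge 5/18 + 7/24 → 41/72
merge 31/72 + 41/72 → 1
L = 5/72 + 5/36 + 7/24 + 31/72 + 41/72 + 1 = 5/2 = 2.5 bits/symbol.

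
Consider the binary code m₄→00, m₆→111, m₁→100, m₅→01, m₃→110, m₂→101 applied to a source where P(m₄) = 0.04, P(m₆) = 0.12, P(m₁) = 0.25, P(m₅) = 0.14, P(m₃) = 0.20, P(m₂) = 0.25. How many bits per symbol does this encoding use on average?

L̄ = Σ pᵢ·ℓᵢ = 0.04·2 + 0.12·3 + 0.25·3 + 0.14·2 + 0.20·3 + 0.25·3 = 2.82 bits/symbol.

2.82 bits/symbol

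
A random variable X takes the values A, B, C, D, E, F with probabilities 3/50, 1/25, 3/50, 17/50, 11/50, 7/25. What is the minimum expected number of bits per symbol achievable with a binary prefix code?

Repeatedly combine the two least-probable nodes; the expected code length is the sum of the merged weights.
merge 1/25 + 3/50 → 1/10
merge 3/50 + 1/10 → 4/25
merge 4/25 + 11/50 → 19/50
merge 7/25 + 17/50 → 31/50
merge 19/50 + 31/50 → 1
L = 1/10 + 4/25 + 19/50 + 31/50 + 1 = 113/50 = 2.26 bits/symbol.

2.26 bits/symbol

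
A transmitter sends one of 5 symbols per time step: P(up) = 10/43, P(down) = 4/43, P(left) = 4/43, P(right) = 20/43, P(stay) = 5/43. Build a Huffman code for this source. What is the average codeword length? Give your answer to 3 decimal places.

2.023 bits/symbol

Repeatedly combine the two least-probable nodes; the expected code length is the sum of the merged weights.
merge 4/43 + 4/43 → 8/43
merge 5/43 + 8/43 → 13/43
merge 10/43 + 13/43 → 23/43
merge 20/43 + 23/43 → 1
L = 8/43 + 13/43 + 23/43 + 1 = 87/43 ≈ 2.023 bits/symbol.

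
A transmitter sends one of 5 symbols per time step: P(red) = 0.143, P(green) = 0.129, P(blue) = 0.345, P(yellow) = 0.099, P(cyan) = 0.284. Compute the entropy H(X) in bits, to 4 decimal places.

2.1581 bits

H = −Σ pᵢ log₂ pᵢ.
−0.143·log₂(0.143) = 0.4012
−0.129·log₂(0.129) = 0.3811
−0.345·log₂(0.345) = 0.5297
−0.099·log₂(0.099) = 0.3303
−0.284·log₂(0.284) = 0.5158
Sum ≈ 2.1581 → 2.1581 bits.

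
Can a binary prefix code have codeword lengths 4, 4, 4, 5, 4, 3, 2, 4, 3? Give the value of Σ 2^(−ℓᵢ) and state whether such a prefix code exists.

0.84375; yes

With common denominator 2^5 = 32: Σ 2^(−ℓᵢ) = 2/32 + 2/32 + 2/32 + 1/32 + 2/32 + 4/32 + 8/32 + 2/32 + 4/32 = 27/32 = 0.84375.
Kraft's inequality requires Σ ≤ 1; here Σ = 0.84375 ≤ 1, so such a prefix code exists.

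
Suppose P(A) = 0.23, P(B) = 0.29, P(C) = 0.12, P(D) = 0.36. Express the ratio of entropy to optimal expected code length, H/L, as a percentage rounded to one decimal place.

Entropy H = −Σ p log₂ p ≈ 1.9033 bits.
Huffman merges: 3/25+23/100→7/20; 29/100+7/20→16/25; 9/25+16/25→1. L = 199/100 ≈ 1.9900.
Efficiency = H/L = 1.9033/1.9900 = 95.6%.

95.6%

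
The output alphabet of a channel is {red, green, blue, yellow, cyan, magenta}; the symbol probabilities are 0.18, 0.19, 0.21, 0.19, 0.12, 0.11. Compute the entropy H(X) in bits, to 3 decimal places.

2.546 bits

H = −Σ pᵢ log₂ pᵢ.
−0.18·log₂(0.18) = 0.4453
−0.19·log₂(0.19) = 0.4552
−0.21·log₂(0.21) = 0.4728
−0.19·log₂(0.19) = 0.4552
−0.12·log₂(0.12) = 0.3671
−0.11·log₂(0.11) = 0.3503
Sum ≈ 2.5459 → 2.546 bits.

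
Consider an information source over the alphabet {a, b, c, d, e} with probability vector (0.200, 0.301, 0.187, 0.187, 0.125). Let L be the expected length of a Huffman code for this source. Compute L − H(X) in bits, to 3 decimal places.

0.047 bits

Entropy H = −Σ p log₂ p ≈ 2.2654 bits.
Huffman merges: 1/8+187/1000→39/125; 187/1000+1/5→387/1000; 301/1000+39/125→613/1000; 387/1000+613/1000→1. L = 289/125 ≈ 2.3120.
L − H = 2.3120 − 2.2654 = 0.047 bits.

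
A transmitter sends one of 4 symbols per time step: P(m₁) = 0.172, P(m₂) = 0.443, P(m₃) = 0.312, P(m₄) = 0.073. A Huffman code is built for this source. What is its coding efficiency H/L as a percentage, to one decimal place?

Entropy H = −Σ p log₂ p ≈ 1.7571 bits.
Huffman merges: 73/1000+43/250→49/200; 49/200+39/125→557/1000; 443/1000+557/1000→1. L = 901/500 ≈ 1.8020.
Efficiency = H/L = 1.7571/1.8020 = 97.5%.

97.5%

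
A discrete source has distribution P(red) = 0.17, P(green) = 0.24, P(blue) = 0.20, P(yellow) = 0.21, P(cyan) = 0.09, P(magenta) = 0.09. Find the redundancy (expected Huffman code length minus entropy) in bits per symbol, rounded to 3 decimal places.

Entropy H = −Σ p log₂ p ≈ 2.4912 bits.
Huffman merges: 9/100+9/100→9/50; 17/100+9/50→7/20; 1/5+21/100→41/100; 6/25+7/20→59/100; 41/100+59/100→1. L = 253/100 ≈ 2.5300.
L − H = 2.5300 − 2.4912 = 0.039 bits.

0.039 bits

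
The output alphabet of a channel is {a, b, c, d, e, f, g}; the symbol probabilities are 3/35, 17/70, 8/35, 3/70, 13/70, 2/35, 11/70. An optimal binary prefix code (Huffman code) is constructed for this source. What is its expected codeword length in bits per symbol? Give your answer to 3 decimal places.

2.629 bits/symbol

Repeatedly combine the two least-probable nodes; the expected code length is the sum of the merged weights.
merge 3/70 + 2/35 → 1/10
merge 3/35 + 1/10 → 13/70
merge 11/70 + 13/70 → 12/35
merge 13/70 + 8/35 → 29/70
merge 17/70 + 12/35 → 41/70
merge 29/70 + 41/70 → 1
L = 1/10 + 13/70 + 12/35 + 29/70 + 41/70 + 1 = 92/35 ≈ 2.629 bits/symbol.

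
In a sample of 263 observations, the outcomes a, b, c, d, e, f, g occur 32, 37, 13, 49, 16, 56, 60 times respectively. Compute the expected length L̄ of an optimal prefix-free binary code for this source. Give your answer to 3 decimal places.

2.669 bits/symbol

Probabilities are the counts divided by 263.
Repeatedly combine the two least-probable nodes; the expected code length is the sum of the merged weights.
merge 13/263 + 16/263 → 29/263
merge 29/263 + 32/263 → 61/263
merge 37/263 + 49/263 → 86/263
merge 56/263 + 60/263 → 116/263
merge 61/263 + 86/263 → 147/263
merge 116/263 + 147/263 → 1
L = 29/263 + 61/263 + 86/263 + 116/263 + 147/263 + 1 = 702/263 ≈ 2.669 bits/symbol.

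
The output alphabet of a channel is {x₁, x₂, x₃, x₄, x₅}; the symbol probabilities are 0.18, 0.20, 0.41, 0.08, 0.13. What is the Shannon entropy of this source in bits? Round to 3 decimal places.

H = −Σ pᵢ log₂ pᵢ.
−0.18·log₂(0.18) = 0.4453
−0.20·log₂(0.20) = 0.4644
−0.41·log₂(0.41) = 0.5274
−0.08·log₂(0.08) = 0.2915
−0.13·log₂(0.13) = 0.3826
Sum ≈ 2.1112 → 2.111 bits.

2.111 bits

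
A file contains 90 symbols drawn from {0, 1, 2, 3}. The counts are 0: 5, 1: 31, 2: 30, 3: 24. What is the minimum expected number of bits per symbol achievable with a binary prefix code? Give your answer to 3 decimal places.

Probabilities are the counts divided by 90.
Repeatedly combine the two least-probable nodes; the expected code length is the sum of the merged weights.
merge 1/18 + 4/15 → 29/90
merge 29/90 + 1/3 → 59/90
merge 31/90 + 59/90 → 1
L = 29/90 + 59/90 + 1 = 89/45 ≈ 1.978 bits/symbol.

1.978 bits/symbol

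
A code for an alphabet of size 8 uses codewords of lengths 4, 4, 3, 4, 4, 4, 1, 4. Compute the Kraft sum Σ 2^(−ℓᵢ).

1

With common denominator 2^4 = 16: Σ 2^(−ℓᵢ) = 1/16 + 1/16 + 2/16 + 1/16 + 1/16 + 1/16 + 8/16 + 1/16 = 16/16 = 1.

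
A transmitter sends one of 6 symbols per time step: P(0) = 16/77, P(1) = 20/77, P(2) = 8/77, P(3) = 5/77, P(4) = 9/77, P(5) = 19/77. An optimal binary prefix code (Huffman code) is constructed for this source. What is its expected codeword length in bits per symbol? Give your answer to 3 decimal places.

2.455 bits/symbol

Repeatedly combine the two least-probable nodes; the expected code length is the sum of the merged weights.
merge 5/77 + 8/77 → 13/77
merge 9/77 + 13/77 → 2/7
merge 16/77 + 19/77 → 5/11
merge 20/77 + 2/7 → 6/11
merge 5/11 + 6/11 → 1
L = 13/77 + 2/7 + 5/11 + 6/11 + 1 = 27/11 ≈ 2.455 bits/symbol.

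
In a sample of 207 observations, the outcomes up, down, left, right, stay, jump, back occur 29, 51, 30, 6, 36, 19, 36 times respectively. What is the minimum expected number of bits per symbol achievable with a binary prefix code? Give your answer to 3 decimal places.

Probabilities are the counts divided by 207.
Repeatedly combine the two least-probable nodes; the expected code length is the sum of the merged weights.
merge 2/69 + 19/207 → 25/207
merge 25/207 + 29/207 → 6/23
merge 10/69 + 4/23 → 22/69
merge 4/23 + 17/69 → 29/69
merge 6/23 + 22/69 → 40/69
merge 29/69 + 40/69 → 1
L = 25/207 + 6/23 + 22/69 + 29/69 + 40/69 + 1 = 559/207 ≈ 2.700 bits/symbol.

2.700 bits/symbol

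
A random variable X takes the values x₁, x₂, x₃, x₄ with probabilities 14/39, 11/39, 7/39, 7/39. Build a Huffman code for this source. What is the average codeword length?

2 bits/symbol

Repeatedly combine the two least-probable nodes; the expected code length is the sum of the merged weights.
merge 7/39 + 7/39 → 14/39
merge 11/39 + 14/39 → 25/39
merge 14/39 + 25/39 → 1
L = 14/39 + 25/39 + 1 = 2 bits/symbol.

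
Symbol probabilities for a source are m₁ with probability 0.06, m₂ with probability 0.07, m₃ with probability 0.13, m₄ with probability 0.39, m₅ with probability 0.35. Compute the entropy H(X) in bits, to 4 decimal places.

1.9546 bits

H = −Σ pᵢ log₂ pᵢ.
−0.06·log₂(0.06) = 0.2435
−0.07·log₂(0.07) = 0.2686
−0.13·log₂(0.13) = 0.3826
−0.39·log₂(0.39) = 0.5298
−0.35·log₂(0.35) = 0.5301
Sum ≈ 1.9546 → 1.9546 bits.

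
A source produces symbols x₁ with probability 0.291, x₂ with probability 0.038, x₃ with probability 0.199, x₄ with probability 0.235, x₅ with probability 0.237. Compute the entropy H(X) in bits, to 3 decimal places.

H = −Σ pᵢ log₂ pᵢ.
−0.291·log₂(0.291) = 0.5182
−0.038·log₂(0.038) = 0.1793
−0.199·log₂(0.199) = 0.4635
−0.235·log₂(0.235) = 0.4910
−0.237·log₂(0.237) = 0.4923
Sum ≈ 2.1443 → 2.144 bits.

2.144 bits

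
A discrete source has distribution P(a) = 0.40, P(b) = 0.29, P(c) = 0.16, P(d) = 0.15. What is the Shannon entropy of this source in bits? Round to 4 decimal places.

H = −Σ pᵢ log₂ pᵢ.
−0.40·log₂(0.40) = 0.5288
−0.29·log₂(0.29) = 0.5179
−0.16·log₂(0.16) = 0.4230
−0.15·log₂(0.15) = 0.4105
Sum ≈ 1.8802 → 1.8802 bits.

1.8802 bits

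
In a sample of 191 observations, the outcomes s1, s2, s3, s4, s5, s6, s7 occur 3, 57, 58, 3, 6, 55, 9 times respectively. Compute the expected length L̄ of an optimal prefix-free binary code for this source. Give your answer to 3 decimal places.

2.204 bits/symbol

Probabilities are the counts divided by 191.
Repeatedly combine the two least-probable nodes; the expected code length is the sum of the merged weights.
merge 3/191 + 3/191 → 6/191
merge 6/191 + 6/191 → 12/191
merge 9/191 + 12/191 → 21/191
merge 21/191 + 55/191 → 76/191
merge 57/191 + 58/191 → 115/191
merge 76/191 + 115/191 → 1
L = 6/191 + 12/191 + 21/191 + 76/191 + 115/191 + 1 = 421/191 ≈ 2.204 bits/symbol.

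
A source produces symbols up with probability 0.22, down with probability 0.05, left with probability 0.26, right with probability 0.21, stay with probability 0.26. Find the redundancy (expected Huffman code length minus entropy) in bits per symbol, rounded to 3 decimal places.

Entropy H = −Σ p log₂ p ≈ 2.1801 bits.
Huffman merges: 1/20+21/100→13/50; 11/50+13/50→12/25; 13/50+13/50→13/25; 12/25+13/25→1. L = 113/50 ≈ 2.2600.
L − H = 2.2600 − 2.1801 = 0.080 bits.

0.080 bits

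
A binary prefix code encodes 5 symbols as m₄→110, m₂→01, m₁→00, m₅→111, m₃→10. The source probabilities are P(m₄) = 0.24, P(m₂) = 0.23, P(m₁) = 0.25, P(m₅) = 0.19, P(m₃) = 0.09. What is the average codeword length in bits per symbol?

L̄ = Σ pᵢ·ℓᵢ = 0.24·3 + 0.23·2 + 0.25·2 + 0.19·3 + 0.09·2 = 2.43 bits/symbol.

2.43 bits/symbol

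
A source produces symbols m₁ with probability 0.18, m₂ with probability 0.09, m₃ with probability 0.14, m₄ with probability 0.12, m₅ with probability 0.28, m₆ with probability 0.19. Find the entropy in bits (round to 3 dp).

H = −Σ pᵢ log₂ pᵢ.
−0.18·log₂(0.18) = 0.4453
−0.09·log₂(0.09) = 0.3127
−0.14·log₂(0.14) = 0.3971
−0.12·log₂(0.12) = 0.3671
−0.28·log₂(0.28) = 0.5142
−0.19·log₂(0.19) = 0.4552
Sum ≈ 2.4916 → 2.492 bits.

2.492 bits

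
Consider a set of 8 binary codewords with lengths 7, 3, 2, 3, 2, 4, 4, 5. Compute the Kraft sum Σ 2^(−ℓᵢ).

0.9140625

With common denominator 2^7 = 128: Σ 2^(−ℓᵢ) = 1/128 + 16/128 + 32/128 + 16/128 + 32/128 + 8/128 + 8/128 + 4/128 = 117/128 = 0.9140625.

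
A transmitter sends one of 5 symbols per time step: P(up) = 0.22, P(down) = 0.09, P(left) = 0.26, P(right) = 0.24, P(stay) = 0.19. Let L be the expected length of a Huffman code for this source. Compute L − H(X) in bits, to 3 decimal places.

Entropy H = −Σ p log₂ p ≈ 2.2479 bits.
Huffman merges: 9/100+19/100→7/25; 11/50+6/25→23/50; 13/50+7/25→27/50; 23/50+27/50→1. L = 57/25 ≈ 2.2800.
L − H = 2.2800 − 2.2479 = 0.032 bits.

0.032 bits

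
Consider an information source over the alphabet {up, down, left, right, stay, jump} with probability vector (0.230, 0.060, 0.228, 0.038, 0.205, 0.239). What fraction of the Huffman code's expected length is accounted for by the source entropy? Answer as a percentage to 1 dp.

Entropy H = −Σ p log₂ p ≈ 2.3590 bits.
Huffman merges: 19/500+3/50→49/500; 49/500+41/200→303/1000; 57/250+23/100→229/500; 239/1000+303/1000→271/500; 229/500+271/500→1. L = 2401/1000 ≈ 2.4010.
Efficiency = H/L = 2.3590/2.4010 = 98.3%.

98.3%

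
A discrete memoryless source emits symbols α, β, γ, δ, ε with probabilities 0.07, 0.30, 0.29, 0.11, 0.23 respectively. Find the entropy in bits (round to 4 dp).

H = −Σ pᵢ log₂ pᵢ.
−0.07·log₂(0.07) = 0.2686
−0.30·log₂(0.30) = 0.5211
−0.29·log₂(0.29) = 0.5179
−0.11·log₂(0.11) = 0.3503
−0.23·log₂(0.23) = 0.4877
Sum ≈ 2.1455 → 2.1455 bits.

2.1455 bits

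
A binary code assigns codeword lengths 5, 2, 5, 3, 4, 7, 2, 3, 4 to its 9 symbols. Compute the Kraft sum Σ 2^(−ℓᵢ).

0.9453125

With common denominator 2^7 = 128: Σ 2^(−ℓᵢ) = 4/128 + 32/128 + 4/128 + 16/128 + 8/128 + 1/128 + 32/128 + 16/128 + 8/128 = 121/128 = 0.9453125.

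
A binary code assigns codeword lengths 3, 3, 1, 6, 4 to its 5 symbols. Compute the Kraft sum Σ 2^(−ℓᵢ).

0.828125

With common denominator 2^6 = 64: Σ 2^(−ℓᵢ) = 8/64 + 8/64 + 32/64 + 1/64 + 4/64 = 53/64 = 0.828125.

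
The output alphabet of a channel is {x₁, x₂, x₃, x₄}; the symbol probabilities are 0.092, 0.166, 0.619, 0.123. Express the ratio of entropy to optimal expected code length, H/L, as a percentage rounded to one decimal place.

Entropy H = −Σ p log₂ p ≈ 1.5470 bits.
Huffman merges: 23/250+123/1000→43/200; 83/500+43/200→381/1000; 381/1000+619/1000→1. L = 399/250 ≈ 1.5960.
Efficiency = H/L = 1.5470/1.5960 = 96.9%.

96.9%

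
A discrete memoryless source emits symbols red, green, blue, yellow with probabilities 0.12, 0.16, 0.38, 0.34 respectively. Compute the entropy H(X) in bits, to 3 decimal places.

1.850 bits

H = −Σ pᵢ log₂ pᵢ.
−0.12·log₂(0.12) = 0.3671
−0.16·log₂(0.16) = 0.4230
−0.38·log₂(0.38) = 0.5305
−0.34·log₂(0.34) = 0.5292
Sum ≈ 1.8497 → 1.850 bits.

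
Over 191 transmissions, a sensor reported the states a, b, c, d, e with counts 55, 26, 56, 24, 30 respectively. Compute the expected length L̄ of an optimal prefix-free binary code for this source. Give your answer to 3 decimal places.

Probabilities are the counts divided by 191.
Repeatedly combine the two least-probable nodes; the expected code length is the sum of the merged weights.
merge 24/191 + 26/191 → 50/191
merge 30/191 + 50/191 → 80/191
merge 55/191 + 56/191 → 111/191
merge 80/191 + 111/191 → 1
L = 50/191 + 80/191 + 111/191 + 1 = 432/191 ≈ 2.262 bits/symbol.

2.262 bits/symbol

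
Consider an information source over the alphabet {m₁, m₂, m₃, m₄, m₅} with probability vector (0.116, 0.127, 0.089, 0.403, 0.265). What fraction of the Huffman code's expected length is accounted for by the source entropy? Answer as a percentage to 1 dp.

97.7%

Entropy H = −Σ p log₂ p ≈ 2.0853 bits.
Huffman merges: 89/1000+29/250→41/200; 127/1000+41/200→83/250; 53/200+83/250→597/1000; 403/1000+597/1000→1. L = 1067/500 ≈ 2.1340.
Efficiency = H/L = 2.0853/2.1340 = 97.7%.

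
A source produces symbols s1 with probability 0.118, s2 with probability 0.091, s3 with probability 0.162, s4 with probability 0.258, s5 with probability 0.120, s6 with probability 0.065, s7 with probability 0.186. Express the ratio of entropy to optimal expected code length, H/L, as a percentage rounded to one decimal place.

Entropy H = −Σ p log₂ p ≈ 2.6829 bits.
Huffman merges: 13/200+91/1000→39/250; 59/500+3/25→119/500; 39/250+81/500→159/500; 93/500+119/500→53/125; 129/500+159/500→72/125; 53/125+72/125→1. L = 339/125 ≈ 2.7120.
Efficiency = H/L = 2.6829/2.7120 = 98.9%.

98.9%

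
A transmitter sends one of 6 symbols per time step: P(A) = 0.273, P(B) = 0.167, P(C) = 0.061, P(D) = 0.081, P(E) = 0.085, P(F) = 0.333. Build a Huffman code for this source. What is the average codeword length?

2.369 bits/symbol

Repeatedly combine the two least-probable nodes; the expected code length is the sum of the merged weights.
merge 61/1000 + 81/1000 → 71/500
merge 17/200 + 71/500 → 227/1000
merge 167/1000 + 227/1000 → 197/500
merge 273/1000 + 333/1000 → 303/500
merge 197/500 + 303/500 → 1
L = 71/500 + 227/1000 + 197/500 + 303/500 + 1 = 2369/1000 = 2.369 bits/symbol.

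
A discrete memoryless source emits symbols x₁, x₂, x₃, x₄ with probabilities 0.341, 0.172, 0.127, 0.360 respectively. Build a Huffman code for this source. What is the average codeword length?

Repeatedly combine the two least-probable nodes; the expected code length is the sum of the merged weights.
merge 127/1000 + 43/250 → 299/1000
merge 299/1000 + 341/1000 → 16/25
merge 9/25 + 16/25 → 1
L = 299/1000 + 16/25 + 1 = 1939/1000 = 1.939 bits/symbol.

1.939 bits/symbol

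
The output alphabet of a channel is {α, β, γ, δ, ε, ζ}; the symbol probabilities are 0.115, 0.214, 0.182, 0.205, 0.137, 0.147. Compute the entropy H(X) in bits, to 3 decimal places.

2.550 bits

H = −Σ pᵢ log₂ pᵢ.
−0.115·log₂(0.115) = 0.3588
−0.214·log₂(0.214) = 0.4760
−0.182·log₂(0.182) = 0.4474
−0.205·log₂(0.205) = 0.4687
−0.137·log₂(0.137) = 0.3929
−0.147·log₂(0.147) = 0.4066
Sum ≈ 2.5504 → 2.550 bits.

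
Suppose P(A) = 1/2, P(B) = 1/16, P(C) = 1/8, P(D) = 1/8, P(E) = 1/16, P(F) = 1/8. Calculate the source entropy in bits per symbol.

2.125 bits

Each probability is a power of 1/2, so log₂(1/p) is an integer.
H = Σ p·log₂(1/p) = 1/2·1 + 1/16·4 + 1/8·3 + 1/8·3 + 1/16·4 + 1/8·3 = 2.125 bits.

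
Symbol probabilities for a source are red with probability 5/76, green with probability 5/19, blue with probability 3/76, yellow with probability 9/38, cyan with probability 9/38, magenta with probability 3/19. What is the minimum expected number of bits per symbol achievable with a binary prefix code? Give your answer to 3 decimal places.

Repeatedly combine the two least-probable nodes; the expected code length is the sum of the merged weights.
merge 3/76 + 5/76 → 2/19
merge 2/19 + 3/19 → 5/19
merge 9/38 + 9/38 → 9/19
merge 5/19 + 5/19 → 10/19
merge 9/19 + 10/19 → 1
L = 2/19 + 5/19 + 9/19 + 10/19 + 1 = 45/19 ≈ 2.368 bits/symbol.

2.368 bits/symbol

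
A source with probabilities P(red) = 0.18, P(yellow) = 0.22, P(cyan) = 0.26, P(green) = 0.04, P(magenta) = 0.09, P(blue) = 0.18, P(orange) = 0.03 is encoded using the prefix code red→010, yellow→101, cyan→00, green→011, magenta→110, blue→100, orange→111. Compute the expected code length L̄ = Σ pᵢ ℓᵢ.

L̄ = Σ pᵢ·ℓᵢ = 0.18·3 + 0.22·3 + 0.26·2 + 0.04·3 + 0.09·3 + 0.18·3 + 0.03·3 = 2.74 bits/symbol.

2.74 bits/symbol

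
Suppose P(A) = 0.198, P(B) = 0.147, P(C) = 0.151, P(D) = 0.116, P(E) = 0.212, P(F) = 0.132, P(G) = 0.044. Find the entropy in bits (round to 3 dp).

2.700 bits

H = −Σ pᵢ log₂ pᵢ.
−0.198·log₂(0.198) = 0.4626
−0.147·log₂(0.147) = 0.4066
−0.151·log₂(0.151) = 0.4118
−0.116·log₂(0.116) = 0.3605
−0.212·log₂(0.212) = 0.4744
−0.132·log₂(0.132) = 0.3856
−0.044·log₂(0.044) = 0.1983
Sum ≈ 2.6999 → 2.700 bits.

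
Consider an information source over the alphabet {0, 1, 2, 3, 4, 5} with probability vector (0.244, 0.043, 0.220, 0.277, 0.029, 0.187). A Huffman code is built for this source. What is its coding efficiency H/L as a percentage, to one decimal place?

98.1%

Entropy H = −Σ p log₂ p ≈ 2.2858 bits.
Huffman merges: 29/1000+43/1000→9/125; 9/125+187/1000→259/1000; 11/50+61/250→58/125; 259/1000+277/1000→67/125; 58/125+67/125→1. L = 2331/1000 ≈ 2.3310.
Efficiency = H/L = 2.2858/2.3310 = 98.1%.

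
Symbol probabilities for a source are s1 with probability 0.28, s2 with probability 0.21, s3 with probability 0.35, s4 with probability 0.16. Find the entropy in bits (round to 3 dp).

H = −Σ pᵢ log₂ pᵢ.
−0.28·log₂(0.28) = 0.5142
−0.21·log₂(0.21) = 0.4728
−0.35·log₂(0.35) = 0.5301
−0.16·log₂(0.16) = 0.4230
Sum ≈ 1.9402 → 1.940 bits.

1.940 bits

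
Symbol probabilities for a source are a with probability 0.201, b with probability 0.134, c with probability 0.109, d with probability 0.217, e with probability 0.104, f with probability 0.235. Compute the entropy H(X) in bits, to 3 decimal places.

2.511 bits

H = −Σ pᵢ log₂ pᵢ.
−0.201·log₂(0.201) = 0.4653
−0.134·log₂(0.134) = 0.3886
−0.109·log₂(0.109) = 0.3485
−0.217·log₂(0.217) = 0.4783
−0.104·log₂(0.104) = 0.3396
−0.235·log₂(0.235) = 0.4910
Sum ≈ 2.5113 → 2.511 bits.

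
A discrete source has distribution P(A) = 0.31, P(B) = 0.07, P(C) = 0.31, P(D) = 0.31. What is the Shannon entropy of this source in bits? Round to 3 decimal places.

H = −Σ pᵢ log₂ pᵢ.
−0.31·log₂(0.31) = 0.5238
−0.07·log₂(0.07) = 0.2686
−0.31·log₂(0.31) = 0.5238
−0.31·log₂(0.31) = 0.5238
Sum ≈ 1.8399 → 1.840 bits.

1.840 bits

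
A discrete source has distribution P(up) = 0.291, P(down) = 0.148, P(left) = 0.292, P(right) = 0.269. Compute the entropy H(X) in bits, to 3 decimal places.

H = −Σ pᵢ log₂ pᵢ.
−0.291·log₂(0.291) = 0.5182
−0.148·log₂(0.148) = 0.4079
−0.292·log₂(0.292) = 0.5186
−0.269·log₂(0.269) = 0.5096
Sum ≈ 1.9543 → 1.954 bits.

1.954 bits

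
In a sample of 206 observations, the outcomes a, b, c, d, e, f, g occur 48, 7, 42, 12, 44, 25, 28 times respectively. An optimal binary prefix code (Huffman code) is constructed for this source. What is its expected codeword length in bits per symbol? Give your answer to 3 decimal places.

2.646 bits/symbol

Probabilities are the counts divided by 206.
Repeatedly combine the two least-probable nodes; the expected code length is the sum of the merged weights.
merge 7/206 + 6/103 → 19/206
merge 19/206 + 25/206 → 22/103
merge 14/103 + 21/103 → 35/103
merge 22/103 + 22/103 → 44/103
merge 24/103 + 35/103 → 59/103
merge 44/103 + 59/103 → 1
L = 19/206 + 22/103 + 35/103 + 44/103 + 59/103 + 1 = 545/206 ≈ 2.646 bits/symbol.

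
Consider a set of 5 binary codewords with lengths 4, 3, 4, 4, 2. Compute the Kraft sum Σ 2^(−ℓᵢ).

0.5625

With common denominator 2^4 = 16: Σ 2^(−ℓᵢ) = 1/16 + 2/16 + 1/16 + 1/16 + 4/16 = 9/16 = 0.5625.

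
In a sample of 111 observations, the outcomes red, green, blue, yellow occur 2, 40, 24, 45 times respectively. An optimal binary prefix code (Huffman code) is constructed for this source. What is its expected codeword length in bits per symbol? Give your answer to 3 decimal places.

Probabilities are the counts divided by 111.
Repeatedly combine the two least-probable nodes; the expected code length is the sum of the merged weights.
merge 2/111 + 8/37 → 26/111
merge 26/111 + 40/111 → 22/37
merge 15/37 + 22/37 → 1
L = 26/111 + 22/37 + 1 = 203/111 ≈ 1.829 bits/symbol.

1.829 bits/symbol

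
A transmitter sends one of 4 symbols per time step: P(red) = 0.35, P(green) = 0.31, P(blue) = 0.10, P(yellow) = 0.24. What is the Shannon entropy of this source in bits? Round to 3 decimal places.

1.880 bits

H = −Σ pᵢ log₂ pᵢ.
−0.35·log₂(0.35) = 0.5301
−0.31·log₂(0.31) = 0.5238
−0.10·log₂(0.10) = 0.3322
−0.24·log₂(0.24) = 0.4941
Sum ≈ 1.8802 → 1.880 bits.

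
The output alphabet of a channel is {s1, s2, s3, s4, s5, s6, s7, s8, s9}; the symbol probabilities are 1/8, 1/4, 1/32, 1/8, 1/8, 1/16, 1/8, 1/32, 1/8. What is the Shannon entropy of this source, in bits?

Each probability is a power of 1/2, so log₂(1/p) is an integer.
H = Σ p·log₂(1/p) = 1/8·3 + 1/4·2 + 1/32·5 + 1/8·3 + 1/8·3 + 1/16·4 + 1/8·3 + 1/32·5 + 1/8·3 = 2.9375 bits.

2.9375 bits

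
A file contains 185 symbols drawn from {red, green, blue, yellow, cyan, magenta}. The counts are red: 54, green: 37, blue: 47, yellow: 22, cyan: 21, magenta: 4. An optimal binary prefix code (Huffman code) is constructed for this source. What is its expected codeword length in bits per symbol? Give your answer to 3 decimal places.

2.389 bits/symbol

Probabilities are the counts divided by 185.
Repeatedly combine the two least-probable nodes; the expected code length is the sum of the merged weights.
merge 4/185 + 21/185 → 5/37
merge 22/185 + 5/37 → 47/185
merge 1/5 + 47/185 → 84/185
merge 47/185 + 54/185 → 101/185
merge 84/185 + 101/185 → 1
L = 5/37 + 47/185 + 84/185 + 101/185 + 1 = 442/185 ≈ 2.389 bits/symbol.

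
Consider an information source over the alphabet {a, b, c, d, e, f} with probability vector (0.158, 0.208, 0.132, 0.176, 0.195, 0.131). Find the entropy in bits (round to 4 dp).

H = −Σ pᵢ log₂ pᵢ.
−0.158·log₂(0.158) = 0.4206
−0.208·log₂(0.208) = 0.4712
−0.132·log₂(0.132) = 0.3856
−0.176·log₂(0.176) = 0.4411
−0.195·log₂(0.195) = 0.4599
−0.131·log₂(0.131) = 0.3841
Sum ≈ 2.5626 → 2.5626 bits.

2.5626 bits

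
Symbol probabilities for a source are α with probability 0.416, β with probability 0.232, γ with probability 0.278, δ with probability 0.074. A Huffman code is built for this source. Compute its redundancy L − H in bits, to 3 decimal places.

0.083 bits

Entropy H = −Σ p log₂ p ≈ 1.8068 bits.
Huffman merges: 37/500+29/125→153/500; 139/500+153/500→73/125; 52/125+73/125→1. L = 189/100 ≈ 1.8900.
L − H = 1.8900 − 1.8068 = 0.083 bits.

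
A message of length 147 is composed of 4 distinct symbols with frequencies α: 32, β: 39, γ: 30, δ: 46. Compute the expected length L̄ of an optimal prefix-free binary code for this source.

2 bits/symbol

Probabilities are the counts divided by 147.
Repeatedly combine the two least-probable nodes; the expected code length is the sum of the merged weights.
merge 10/49 + 32/147 → 62/147
merge 13/49 + 46/147 → 85/147
merge 62/147 + 85/147 → 1
L = 62/147 + 85/147 + 1 = 2 bits/symbol.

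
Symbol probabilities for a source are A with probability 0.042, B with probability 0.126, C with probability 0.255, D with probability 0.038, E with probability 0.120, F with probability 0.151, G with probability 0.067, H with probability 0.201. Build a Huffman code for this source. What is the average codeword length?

Repeatedly combine the two least-probable nodes; the expected code length is the sum of the merged weights.
merge 19/500 + 21/500 → 2/25
merge 67/1000 + 2/25 → 147/1000
merge 3/25 + 63/500 → 123/500
merge 147/1000 + 151/1000 → 149/500
merge 201/1000 + 123/500 → 447/1000
merge 51/200 + 149/500 → 553/1000
merge 447/1000 + 553/1000 → 1
L = 2/25 + 147/1000 + 123/500 + 149/500 + 447/1000 + 553/1000 + 1 = 2771/1000 = 2.771 bits/symbol.

2.771 bits/symbol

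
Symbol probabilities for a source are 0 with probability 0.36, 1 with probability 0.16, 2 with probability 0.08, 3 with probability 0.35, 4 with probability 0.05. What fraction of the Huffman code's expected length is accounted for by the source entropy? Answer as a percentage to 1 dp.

Entropy H = −Σ p log₂ p ≈ 1.9913 bits.
Huffman merges: 1/20+2/25→13/100; 13/100+4/25→29/100; 29/100+7/20→16/25; 9/25+16/25→1. L = 103/50 ≈ 2.0600.
Efficiency = H/L = 1.9913/2.0600 = 96.7%.

96.7%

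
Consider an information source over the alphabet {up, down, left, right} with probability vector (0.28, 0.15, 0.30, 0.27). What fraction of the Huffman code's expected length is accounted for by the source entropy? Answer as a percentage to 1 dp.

Entropy H = −Σ p log₂ p ≈ 1.9559 bits.
Huffman merges: 3/20+27/100→21/50; 7/25+3/10→29/50; 21/50+29/50→1. L = 2 ≈ 2.0000.
Efficiency = H/L = 1.9559/2.0000 = 97.8%.

97.8%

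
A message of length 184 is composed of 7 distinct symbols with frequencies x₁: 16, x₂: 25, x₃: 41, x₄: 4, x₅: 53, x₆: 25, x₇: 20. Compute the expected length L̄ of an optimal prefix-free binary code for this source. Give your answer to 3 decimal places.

Probabilities are the counts divided by 184.
Repeatedly combine the two least-probable nodes; the expected code length is the sum of the merged weights.
merge 1/46 + 2/23 → 5/46
merge 5/46 + 5/46 → 5/23
merge 25/184 + 25/184 → 25/92
merge 5/23 + 41/184 → 81/184
merge 25/92 + 53/184 → 103/184
merge 81/184 + 103/184 → 1
L = 5/46 + 5/23 + 25/92 + 81/184 + 103/184 + 1 = 239/92 ≈ 2.598 bits/symbol.

2.598 bits/symbol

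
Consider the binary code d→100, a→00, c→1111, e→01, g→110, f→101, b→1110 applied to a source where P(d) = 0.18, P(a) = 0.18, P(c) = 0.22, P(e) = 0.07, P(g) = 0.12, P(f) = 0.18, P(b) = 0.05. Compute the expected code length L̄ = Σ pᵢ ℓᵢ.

3.02 bits/symbol

L̄ = Σ pᵢ·ℓᵢ = 0.18·3 + 0.18·2 + 0.22·4 + 0.07·2 + 0.12·3 + 0.18·3 + 0.05·4 = 3.02 bits/symbol.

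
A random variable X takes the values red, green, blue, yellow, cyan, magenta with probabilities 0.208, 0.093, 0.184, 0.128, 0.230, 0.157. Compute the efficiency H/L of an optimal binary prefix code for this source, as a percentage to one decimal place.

Entropy H = −Σ p log₂ p ≈ 2.5259 bits.
Huffman merges: 93/1000+16/125→221/1000; 157/1000+23/125→341/1000; 26/125+221/1000→429/1000; 23/100+341/1000→571/1000; 429/1000+571/1000→1. L = 1281/500 ≈ 2.5620.
Efficiency = H/L = 2.5259/2.5620 = 98.6%.

98.6%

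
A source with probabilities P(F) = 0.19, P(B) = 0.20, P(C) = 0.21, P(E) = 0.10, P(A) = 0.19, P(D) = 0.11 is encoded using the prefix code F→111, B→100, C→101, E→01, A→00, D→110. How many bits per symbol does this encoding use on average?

2.71 bits/symbol

L̄ = Σ pᵢ·ℓᵢ = 0.19·3 + 0.20·3 + 0.21·3 + 0.10·2 + 0.19·2 + 0.11·3 = 2.71 bits/symbol.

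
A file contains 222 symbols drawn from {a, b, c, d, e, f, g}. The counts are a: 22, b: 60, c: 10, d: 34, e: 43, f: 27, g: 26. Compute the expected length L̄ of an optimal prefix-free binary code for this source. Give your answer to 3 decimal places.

2.680 bits/symbol

Probabilities are the counts divided by 222.
Repeatedly combine the two least-probable nodes; the expected code length is the sum of the merged weights.
merge 5/111 + 11/111 → 16/111
merge 13/111 + 9/74 → 53/222
merge 16/111 + 17/111 → 11/37
merge 43/222 + 53/222 → 16/37
merge 10/37 + 11/37 → 21/37
merge 16/37 + 21/37 → 1
L = 16/111 + 53/222 + 11/37 + 16/37 + 21/37 + 1 = 595/222 ≈ 2.680 bits/symbol.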